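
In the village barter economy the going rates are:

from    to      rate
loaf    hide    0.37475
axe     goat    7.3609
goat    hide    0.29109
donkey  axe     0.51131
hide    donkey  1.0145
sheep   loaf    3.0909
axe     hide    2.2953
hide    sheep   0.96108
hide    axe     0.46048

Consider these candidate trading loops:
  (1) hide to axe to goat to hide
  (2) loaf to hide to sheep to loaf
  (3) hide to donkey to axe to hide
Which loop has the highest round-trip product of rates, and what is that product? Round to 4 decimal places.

1.1906

(1) 0.46048 × 7.3609 × 0.29109 = 0.98666
(2) 0.37475 × 0.96108 × 3.0909 = 1.11323
(3) 1.0145 × 0.51131 × 2.2953 = 1.19063
Highest is cycle (3) at 1.1906 (>1, arbitrage).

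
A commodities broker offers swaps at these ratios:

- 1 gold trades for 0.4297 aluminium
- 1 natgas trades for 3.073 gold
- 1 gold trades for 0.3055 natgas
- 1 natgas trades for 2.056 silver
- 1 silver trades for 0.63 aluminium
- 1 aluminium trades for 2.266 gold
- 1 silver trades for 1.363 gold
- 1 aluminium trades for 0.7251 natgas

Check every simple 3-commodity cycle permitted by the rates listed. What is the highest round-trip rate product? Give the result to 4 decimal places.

gold→aluminium→natgas→gold: 0.4297 × 0.7251 × 3.073 = 0.95747
natgas→silver→aluminium→natgas: 2.056 × 0.63 × 0.7251 = 0.93921
gold→natgas→silver→gold: 0.3055 × 2.056 × 1.363 = 0.85611
Maximum is gold→aluminium→natgas→gold at 0.9575; no arbitrage — every cycle loses value.

0.9575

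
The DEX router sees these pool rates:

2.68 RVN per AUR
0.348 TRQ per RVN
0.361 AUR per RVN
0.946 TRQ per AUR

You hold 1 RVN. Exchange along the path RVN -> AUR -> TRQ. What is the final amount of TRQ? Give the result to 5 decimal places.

0.34151

1 RVN × 0.361 = 0.361 AUR
0.361 AUR × 0.946 = 0.341506 TRQ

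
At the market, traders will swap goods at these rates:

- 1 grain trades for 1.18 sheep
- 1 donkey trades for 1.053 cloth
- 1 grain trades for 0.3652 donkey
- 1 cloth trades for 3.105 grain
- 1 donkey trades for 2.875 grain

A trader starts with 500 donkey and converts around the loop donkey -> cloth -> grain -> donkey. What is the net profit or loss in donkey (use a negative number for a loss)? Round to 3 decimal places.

97.023

500 donkey × 1.053 = 526.5 cloth
526.5 cloth × 3.105 = 1634.7825 grain
1634.7825 grain × 0.3652 = 597.022569 donkey
Net change: 597.022569 − 500 = 97.022569 donkey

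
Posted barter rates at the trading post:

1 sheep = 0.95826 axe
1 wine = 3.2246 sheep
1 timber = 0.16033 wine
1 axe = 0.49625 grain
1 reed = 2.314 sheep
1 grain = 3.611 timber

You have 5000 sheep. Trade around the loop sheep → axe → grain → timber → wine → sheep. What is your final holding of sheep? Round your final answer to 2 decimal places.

5000 sheep × 0.95826 = 4791.3 axe
4791.3 axe × 0.49625 = 2377.682625 grain
2377.682625 grain × 3.611 = 8585.811958875 timber
8585.811958875 timber × 0.16033 = 1376.56323136642875 wine
1376.56323136642875 wine × 3.2246 = 4438.86579586418614725 sheep

4438.87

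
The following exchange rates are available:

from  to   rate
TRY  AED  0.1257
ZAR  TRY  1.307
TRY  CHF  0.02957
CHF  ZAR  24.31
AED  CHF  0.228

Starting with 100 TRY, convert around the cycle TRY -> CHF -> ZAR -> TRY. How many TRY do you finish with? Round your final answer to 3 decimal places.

93.953

100 TRY × 0.02957 = 2.957 CHF
2.957 CHF × 24.31 = 71.88467 ZAR
71.88467 ZAR × 1.307 = 93.95326369 TRY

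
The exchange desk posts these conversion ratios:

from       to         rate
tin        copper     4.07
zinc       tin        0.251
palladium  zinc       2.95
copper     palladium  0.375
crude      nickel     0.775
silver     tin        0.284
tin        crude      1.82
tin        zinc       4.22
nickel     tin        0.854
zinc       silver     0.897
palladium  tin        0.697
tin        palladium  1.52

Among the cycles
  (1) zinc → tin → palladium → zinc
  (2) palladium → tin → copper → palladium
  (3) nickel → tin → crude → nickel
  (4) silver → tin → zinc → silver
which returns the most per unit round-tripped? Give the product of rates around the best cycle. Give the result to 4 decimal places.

1.2046

(1) 0.251 × 1.52 × 2.95 = 1.12548
(2) 0.697 × 4.07 × 0.375 = 1.06380
(3) 0.854 × 1.82 × 0.775 = 1.20457
(4) 0.284 × 4.22 × 0.897 = 1.07504
Highest is cycle (3) at 1.2046 (>1, arbitrage).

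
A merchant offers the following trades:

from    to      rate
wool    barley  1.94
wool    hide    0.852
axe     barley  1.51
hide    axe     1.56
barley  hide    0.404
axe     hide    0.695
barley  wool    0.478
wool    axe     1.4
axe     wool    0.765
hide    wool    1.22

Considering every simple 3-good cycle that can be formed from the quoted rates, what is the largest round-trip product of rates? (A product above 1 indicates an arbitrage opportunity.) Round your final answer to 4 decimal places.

axe→hide→wool→axe: 0.695 × 1.22 × 1.4 = 1.18706
axe→wool→hide→axe: 0.765 × 0.852 × 1.56 = 1.01678
axe→barley→wool→axe: 1.51 × 0.478 × 1.4 = 1.01049
hide→wool→barley→hide: 1.22 × 1.94 × 0.404 = 0.95619
axe→barley→hide→axe: 1.51 × 0.404 × 1.56 = 0.95166
Maximum is axe→hide→wool→axe at 1.1871; arbitrage exists.

1.1871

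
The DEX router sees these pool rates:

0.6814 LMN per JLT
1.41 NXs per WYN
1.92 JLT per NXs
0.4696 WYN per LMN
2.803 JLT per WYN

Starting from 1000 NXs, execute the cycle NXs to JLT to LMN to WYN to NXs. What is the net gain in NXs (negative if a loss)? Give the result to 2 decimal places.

-133.74

1000 NXs × 1.92 = 1920 JLT
1920 JLT × 0.6814 = 1308.288 LMN
1308.288 LMN × 0.4696 = 614.3720448 WYN
614.3720448 WYN × 1.41 = 866.264583168 NXs
Net change: 866.264583168 − 1000 = -133.735416832 NXs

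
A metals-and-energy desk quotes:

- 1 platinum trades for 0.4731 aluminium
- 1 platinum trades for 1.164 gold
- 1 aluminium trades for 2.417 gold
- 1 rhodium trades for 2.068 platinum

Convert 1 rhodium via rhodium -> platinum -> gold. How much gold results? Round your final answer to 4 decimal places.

2.4072

1 rhodium × 2.068 = 2.068 platinum
2.068 platinum × 1.164 = 2.407152 gold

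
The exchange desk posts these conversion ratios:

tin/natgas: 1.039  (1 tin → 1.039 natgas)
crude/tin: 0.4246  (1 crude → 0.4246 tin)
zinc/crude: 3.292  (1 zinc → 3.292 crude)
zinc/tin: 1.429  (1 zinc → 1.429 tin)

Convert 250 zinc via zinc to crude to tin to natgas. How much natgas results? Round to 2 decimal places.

250 zinc × 3.292 = 823 crude
823 crude × 0.4246 = 349.4458 tin
349.4458 tin × 1.039 = 363.0741862 natgas

363.07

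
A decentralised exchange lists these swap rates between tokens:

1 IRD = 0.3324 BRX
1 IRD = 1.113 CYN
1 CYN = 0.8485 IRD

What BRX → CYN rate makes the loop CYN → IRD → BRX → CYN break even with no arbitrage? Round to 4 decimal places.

3.5456

Known legs of the cycle: 0.8485 × 0.3324 = 0.2820414
For no arbitrage the full-cycle product must be 1, so the missing rate is 1 / 0.2820414 ≈ 3.545579.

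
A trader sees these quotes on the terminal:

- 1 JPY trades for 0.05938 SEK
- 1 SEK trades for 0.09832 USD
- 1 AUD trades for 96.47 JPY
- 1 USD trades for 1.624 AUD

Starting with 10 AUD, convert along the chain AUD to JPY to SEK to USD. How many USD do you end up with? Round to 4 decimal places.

5.6322

10 AUD × 96.47 = 964.7 JPY
964.7 JPY × 0.05938 = 57.283886 SEK
57.283886 SEK × 0.09832 = 5.63215167152 USD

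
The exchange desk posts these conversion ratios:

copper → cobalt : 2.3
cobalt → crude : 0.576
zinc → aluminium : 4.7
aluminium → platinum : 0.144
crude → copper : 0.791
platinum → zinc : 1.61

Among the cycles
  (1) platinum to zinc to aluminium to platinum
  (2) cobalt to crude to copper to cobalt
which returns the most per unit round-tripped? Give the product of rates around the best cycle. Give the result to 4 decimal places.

1.0896

(1) 1.61 × 4.7 × 0.144 = 1.08965
(2) 0.576 × 0.791 × 2.3 = 1.04792
Highest is cycle (1) at 1.0896 (>1, arbitrage).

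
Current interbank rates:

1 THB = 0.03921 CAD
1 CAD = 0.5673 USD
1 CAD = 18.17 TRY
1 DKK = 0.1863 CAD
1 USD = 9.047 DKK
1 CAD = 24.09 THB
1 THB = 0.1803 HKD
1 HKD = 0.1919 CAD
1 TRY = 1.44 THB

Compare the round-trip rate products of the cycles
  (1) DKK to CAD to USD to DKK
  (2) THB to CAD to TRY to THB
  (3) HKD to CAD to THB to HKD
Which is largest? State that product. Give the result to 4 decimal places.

(1) 0.1863 × 0.5673 × 9.047 = 0.95616
(2) 0.03921 × 18.17 × 1.44 = 1.02592
(3) 0.1919 × 24.09 × 0.1803 = 0.83350
Highest is cycle (2) at 1.0259 (>1, arbitrage).

1.0259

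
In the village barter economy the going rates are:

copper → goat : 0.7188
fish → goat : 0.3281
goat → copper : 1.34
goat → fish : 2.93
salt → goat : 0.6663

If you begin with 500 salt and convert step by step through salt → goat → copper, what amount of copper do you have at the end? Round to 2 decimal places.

500 salt × 0.6663 = 333.15 goat
333.15 goat × 1.34 = 446.421 copper

446.42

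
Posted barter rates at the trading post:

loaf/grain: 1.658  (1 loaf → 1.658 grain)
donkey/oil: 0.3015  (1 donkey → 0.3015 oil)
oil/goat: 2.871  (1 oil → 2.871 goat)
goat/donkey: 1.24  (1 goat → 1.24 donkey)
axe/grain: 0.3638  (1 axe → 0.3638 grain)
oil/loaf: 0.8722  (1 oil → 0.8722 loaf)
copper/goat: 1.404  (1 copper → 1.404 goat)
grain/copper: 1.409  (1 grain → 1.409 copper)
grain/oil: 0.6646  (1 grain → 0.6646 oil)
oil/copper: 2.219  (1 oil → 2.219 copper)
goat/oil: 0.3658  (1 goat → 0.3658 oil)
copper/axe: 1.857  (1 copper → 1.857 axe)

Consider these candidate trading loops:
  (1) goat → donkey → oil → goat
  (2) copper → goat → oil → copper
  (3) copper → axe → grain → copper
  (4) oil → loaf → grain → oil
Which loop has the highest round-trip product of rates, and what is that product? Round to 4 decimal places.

1.1396

(1) 1.24 × 0.3015 × 2.871 = 1.07335
(2) 1.404 × 0.3658 × 2.219 = 1.13964
(3) 1.857 × 0.3638 × 1.409 = 0.95189
(4) 0.8722 × 1.658 × 0.6646 = 0.96108
Highest is cycle (2) at 1.1396 (>1, arbitrage).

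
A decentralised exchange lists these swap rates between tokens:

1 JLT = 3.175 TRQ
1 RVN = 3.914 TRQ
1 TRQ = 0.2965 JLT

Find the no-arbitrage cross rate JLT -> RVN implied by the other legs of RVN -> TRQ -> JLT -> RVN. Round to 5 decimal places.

0.86170

Known legs of the cycle: 3.914 × 0.2965 = 1.160501
For no arbitrage the full-cycle product must be 1, so the missing rate is 1 / 1.160501 ≈ 0.8616968.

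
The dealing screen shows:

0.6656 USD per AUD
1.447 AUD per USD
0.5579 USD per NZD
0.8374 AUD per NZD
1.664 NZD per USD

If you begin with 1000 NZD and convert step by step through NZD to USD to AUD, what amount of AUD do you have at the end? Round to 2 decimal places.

807.28

1000 NZD × 0.5579 = 557.9 USD
557.9 USD × 1.447 = 807.2813 AUD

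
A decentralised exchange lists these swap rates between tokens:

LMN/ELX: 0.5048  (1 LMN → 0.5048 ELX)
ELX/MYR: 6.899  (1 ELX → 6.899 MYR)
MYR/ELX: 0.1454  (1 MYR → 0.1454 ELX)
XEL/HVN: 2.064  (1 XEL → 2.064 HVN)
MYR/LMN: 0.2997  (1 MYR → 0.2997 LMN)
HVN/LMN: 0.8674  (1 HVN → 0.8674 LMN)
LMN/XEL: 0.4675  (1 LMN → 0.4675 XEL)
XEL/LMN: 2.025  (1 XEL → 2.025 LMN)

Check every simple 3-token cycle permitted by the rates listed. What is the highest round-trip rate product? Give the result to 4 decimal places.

ELX→MYR→LMN→ELX: 6.899 × 0.2997 × 0.5048 = 1.04374
LMN→XEL→HVN→LMN: 0.4675 × 2.064 × 0.8674 = 0.83697
Maximum is ELX→MYR→LMN→ELX at 1.0437; arbitrage exists.

1.0437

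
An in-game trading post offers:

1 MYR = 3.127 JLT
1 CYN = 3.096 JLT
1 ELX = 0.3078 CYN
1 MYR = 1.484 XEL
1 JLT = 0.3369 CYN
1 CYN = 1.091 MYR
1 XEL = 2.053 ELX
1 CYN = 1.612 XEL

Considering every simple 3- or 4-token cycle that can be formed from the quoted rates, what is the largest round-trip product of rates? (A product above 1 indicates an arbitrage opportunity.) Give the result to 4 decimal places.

1.1494

MYR→JLT→CYN→MYR: 3.127 × 0.3369 × 1.091 = 1.14935
MYR→XEL→ELX→CYN→MYR: 1.484 × 2.053 × 0.3078 × 1.091 = 1.02310
CYN→XEL→ELX→CYN: 1.612 × 2.053 × 0.3078 = 1.01864
Maximum is MYR→JLT→CYN→MYR at 1.1494; arbitrage exists.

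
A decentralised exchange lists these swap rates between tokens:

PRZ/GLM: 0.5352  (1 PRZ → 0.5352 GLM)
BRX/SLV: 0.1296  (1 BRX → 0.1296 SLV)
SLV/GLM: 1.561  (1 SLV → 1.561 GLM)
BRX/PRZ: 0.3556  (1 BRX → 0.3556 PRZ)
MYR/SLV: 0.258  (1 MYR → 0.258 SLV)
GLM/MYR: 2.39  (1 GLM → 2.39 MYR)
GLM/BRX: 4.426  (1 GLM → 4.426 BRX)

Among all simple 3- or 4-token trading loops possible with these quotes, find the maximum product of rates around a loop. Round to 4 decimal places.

GLM→MYR→SLV→GLM: 2.39 × 0.258 × 1.561 = 0.96254
GLM→BRX→SLV→GLM: 4.426 × 0.1296 × 1.561 = 0.89540
GLM→BRX→PRZ→GLM: 4.426 × 0.3556 × 0.5352 = 0.84234
Maximum is GLM→MYR→SLV→GLM at 0.9625; no arbitrage — every cycle loses value.

0.9625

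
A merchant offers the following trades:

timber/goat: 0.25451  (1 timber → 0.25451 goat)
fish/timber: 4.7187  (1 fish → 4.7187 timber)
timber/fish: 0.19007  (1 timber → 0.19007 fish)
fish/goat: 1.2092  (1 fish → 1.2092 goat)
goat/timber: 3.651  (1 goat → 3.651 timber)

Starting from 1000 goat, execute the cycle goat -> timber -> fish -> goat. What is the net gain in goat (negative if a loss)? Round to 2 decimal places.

-160.88

1000 goat × 3.651 = 3651 timber
3651 timber × 0.19007 = 693.94557 fish
693.94557 fish × 1.2092 = 839.118983244 goat
Net change: 839.118983244 − 1000 = -160.881016756 goat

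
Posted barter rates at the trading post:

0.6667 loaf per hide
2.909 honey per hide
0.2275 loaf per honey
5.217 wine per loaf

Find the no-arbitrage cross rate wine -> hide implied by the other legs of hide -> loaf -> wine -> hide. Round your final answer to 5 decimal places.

0.28751

Known legs of the cycle: 0.6667 × 5.217 = 3.4781739
For no arbitrage the full-cycle product must be 1, so the missing rate is 1 / 3.4781739 ≈ 0.2875072.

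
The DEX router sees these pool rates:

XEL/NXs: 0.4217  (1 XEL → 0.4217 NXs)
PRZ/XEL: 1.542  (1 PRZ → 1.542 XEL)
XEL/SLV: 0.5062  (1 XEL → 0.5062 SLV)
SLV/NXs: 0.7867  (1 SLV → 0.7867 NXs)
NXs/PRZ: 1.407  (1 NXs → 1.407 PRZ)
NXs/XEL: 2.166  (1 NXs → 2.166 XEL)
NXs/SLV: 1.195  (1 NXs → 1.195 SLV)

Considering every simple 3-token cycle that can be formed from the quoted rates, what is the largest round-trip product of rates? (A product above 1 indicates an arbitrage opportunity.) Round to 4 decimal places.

0.9149

NXs→PRZ→XEL→NXs: 1.407 × 1.542 × 0.4217 = 0.91492
SLV→NXs→XEL→SLV: 0.7867 × 2.166 × 0.5062 = 0.86256
Maximum is NXs→PRZ→XEL→NXs at 0.9149; no arbitrage — every cycle loses value.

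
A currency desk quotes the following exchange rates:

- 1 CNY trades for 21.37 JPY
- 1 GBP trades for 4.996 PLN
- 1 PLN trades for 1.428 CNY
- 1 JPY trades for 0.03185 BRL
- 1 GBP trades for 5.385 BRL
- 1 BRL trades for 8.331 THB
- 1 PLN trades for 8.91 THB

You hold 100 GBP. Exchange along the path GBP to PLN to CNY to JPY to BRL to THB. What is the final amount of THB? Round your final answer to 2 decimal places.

100 GBP × 4.996 = 499.6 PLN
499.6 PLN × 1.428 = 713.4288 CNY
713.4288 CNY × 21.37 = 15245.973456 JPY
15245.973456 JPY × 0.03185 = 485.5842545736 BRL
485.5842545736 BRL × 8.331 = 4045.4024248526616 THB

4045.40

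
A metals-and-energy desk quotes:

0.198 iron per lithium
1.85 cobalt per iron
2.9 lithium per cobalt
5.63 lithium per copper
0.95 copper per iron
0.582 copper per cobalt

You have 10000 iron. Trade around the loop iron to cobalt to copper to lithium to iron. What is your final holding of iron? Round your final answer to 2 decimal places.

12002.41

10000 iron × 1.85 = 18500 cobalt
18500 cobalt × 0.582 = 10767 copper
10767 copper × 5.63 = 60618.21 lithium
60618.21 lithium × 0.198 = 12002.40558 iron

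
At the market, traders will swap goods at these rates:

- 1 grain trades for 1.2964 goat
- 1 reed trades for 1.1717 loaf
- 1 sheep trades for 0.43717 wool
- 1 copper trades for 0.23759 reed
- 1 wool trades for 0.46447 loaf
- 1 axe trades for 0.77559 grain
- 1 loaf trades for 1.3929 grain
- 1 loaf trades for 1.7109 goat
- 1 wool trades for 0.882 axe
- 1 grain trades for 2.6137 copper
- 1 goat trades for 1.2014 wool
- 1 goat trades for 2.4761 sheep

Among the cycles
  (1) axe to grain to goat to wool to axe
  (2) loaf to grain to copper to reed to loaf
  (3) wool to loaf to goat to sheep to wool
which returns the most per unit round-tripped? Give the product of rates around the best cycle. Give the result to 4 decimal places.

1.0654

(1) 0.77559 × 1.2964 × 1.2014 × 0.882 = 1.06544
(2) 1.3929 × 2.6137 × 0.23759 × 1.1717 = 1.01349
(3) 0.46447 × 1.7109 × 2.4761 × 0.43717 = 0.86020
Highest is cycle (1) at 1.0654 (>1, arbitrage).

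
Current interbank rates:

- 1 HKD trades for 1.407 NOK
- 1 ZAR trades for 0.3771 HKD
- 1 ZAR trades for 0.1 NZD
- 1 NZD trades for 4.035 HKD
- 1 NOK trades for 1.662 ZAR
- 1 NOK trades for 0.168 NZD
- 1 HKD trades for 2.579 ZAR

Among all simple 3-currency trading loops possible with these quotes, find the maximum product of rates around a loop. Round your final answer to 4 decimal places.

ZAR→NZD→HKD→ZAR: 0.1 × 4.035 × 2.579 = 1.04063
NOK→NZD→HKD→NOK: 0.168 × 4.035 × 1.407 = 0.95378
NOK→ZAR→HKD→NOK: 1.662 × 0.3771 × 1.407 = 0.88182
Maximum is ZAR→NZD→HKD→ZAR at 1.0406; arbitrage exists.

1.0406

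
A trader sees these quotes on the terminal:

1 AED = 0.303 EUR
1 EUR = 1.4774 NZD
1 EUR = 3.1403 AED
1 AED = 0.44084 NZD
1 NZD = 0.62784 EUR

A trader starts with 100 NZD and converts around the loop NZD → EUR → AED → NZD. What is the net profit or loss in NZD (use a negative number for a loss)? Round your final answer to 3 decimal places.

-13.084

100 NZD × 0.62784 = 62.784 EUR
62.784 EUR × 3.1403 = 197.1605952 AED
197.1605952 AED × 0.44084 = 86.916276787968 NZD
Net change: 86.916276787968 − 100 = -13.083723212032 NZD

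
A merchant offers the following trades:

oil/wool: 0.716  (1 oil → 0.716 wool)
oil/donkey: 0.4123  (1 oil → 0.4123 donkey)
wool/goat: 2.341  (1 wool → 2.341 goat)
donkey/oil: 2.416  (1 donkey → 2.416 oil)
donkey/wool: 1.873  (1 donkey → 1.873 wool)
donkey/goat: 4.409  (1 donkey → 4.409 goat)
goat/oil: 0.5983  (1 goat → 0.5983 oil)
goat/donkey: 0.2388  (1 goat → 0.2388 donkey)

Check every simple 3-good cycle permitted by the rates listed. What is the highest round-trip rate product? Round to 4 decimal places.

oil→donkey→goat→oil: 0.4123 × 4.409 × 0.5983 = 1.08761
goat→donkey→wool→goat: 0.2388 × 1.873 × 2.341 = 1.04706
oil→wool→goat→oil: 0.716 × 2.341 × 0.5983 = 1.00284
Maximum is oil→donkey→goat→oil at 1.0876; arbitrage exists.

1.0876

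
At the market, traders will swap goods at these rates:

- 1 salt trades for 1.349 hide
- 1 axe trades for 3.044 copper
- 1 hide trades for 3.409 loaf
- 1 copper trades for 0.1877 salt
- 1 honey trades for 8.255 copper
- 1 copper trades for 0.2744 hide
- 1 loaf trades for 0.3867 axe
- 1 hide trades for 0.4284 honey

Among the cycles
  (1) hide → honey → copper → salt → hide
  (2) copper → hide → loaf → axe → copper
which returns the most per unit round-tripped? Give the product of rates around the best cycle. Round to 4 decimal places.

1.1011

(1) 0.4284 × 8.255 × 0.1877 × 1.349 = 0.89545
(2) 0.2744 × 3.409 × 0.3867 × 3.044 = 1.10111
Highest is cycle (2) at 1.1011 (>1, arbitrage).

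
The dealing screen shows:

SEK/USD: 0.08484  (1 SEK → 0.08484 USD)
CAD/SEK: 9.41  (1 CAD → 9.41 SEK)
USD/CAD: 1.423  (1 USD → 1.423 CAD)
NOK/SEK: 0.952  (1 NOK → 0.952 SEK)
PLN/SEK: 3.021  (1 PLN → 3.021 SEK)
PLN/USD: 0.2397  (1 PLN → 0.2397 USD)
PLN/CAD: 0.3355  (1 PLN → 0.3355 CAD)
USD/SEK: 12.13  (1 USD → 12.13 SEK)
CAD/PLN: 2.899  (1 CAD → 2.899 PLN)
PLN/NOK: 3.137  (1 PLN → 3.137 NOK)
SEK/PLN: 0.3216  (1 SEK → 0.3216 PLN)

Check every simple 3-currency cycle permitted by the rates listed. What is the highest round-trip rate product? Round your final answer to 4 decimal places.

USD→CAD→SEK→USD: 1.423 × 9.41 × 0.08484 = 1.13604
PLN→CAD→SEK→PLN: 0.3355 × 9.41 × 0.3216 = 1.01531
PLN→USD→CAD→PLN: 0.2397 × 1.423 × 2.899 = 0.98883
PLN→NOK→SEK→PLN: 3.137 × 0.952 × 0.3216 = 0.96043
PLN→USD→SEK→PLN: 0.2397 × 12.13 × 0.3216 = 0.93507
Maximum is USD→CAD→SEK→USD at 1.1360; arbitrage exists.

1.1360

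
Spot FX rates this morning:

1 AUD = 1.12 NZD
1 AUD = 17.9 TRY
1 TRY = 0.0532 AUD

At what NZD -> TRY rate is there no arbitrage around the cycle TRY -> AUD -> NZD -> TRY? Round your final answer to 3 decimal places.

16.783

Known legs of the cycle: 0.0532 × 1.12 = 0.059584
For no arbitrage the full-cycle product must be 1, so the missing rate is 1 / 0.059584 ≈ 16.78303.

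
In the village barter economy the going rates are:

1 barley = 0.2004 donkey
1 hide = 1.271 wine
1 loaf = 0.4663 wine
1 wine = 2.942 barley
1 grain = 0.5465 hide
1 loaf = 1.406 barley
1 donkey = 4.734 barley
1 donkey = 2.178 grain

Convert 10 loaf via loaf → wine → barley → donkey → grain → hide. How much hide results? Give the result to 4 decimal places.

10 loaf × 0.4663 = 4.663 wine
4.663 wine × 2.942 = 13.718546 barley
13.718546 barley × 0.2004 = 2.7491966184 donkey
2.7491966184 donkey × 2.178 = 5.9877502348752 grain
5.9877502348752 grain × 0.5465 = 3.2723055033592968 hide

3.2723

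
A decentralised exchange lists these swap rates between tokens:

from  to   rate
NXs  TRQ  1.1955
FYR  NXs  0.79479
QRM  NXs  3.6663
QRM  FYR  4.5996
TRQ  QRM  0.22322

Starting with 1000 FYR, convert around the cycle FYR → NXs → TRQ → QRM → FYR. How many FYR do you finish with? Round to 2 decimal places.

975.56

1000 FYR × 0.79479 = 794.79 NXs
794.79 NXs × 1.1955 = 950.171445 TRQ
950.171445 TRQ × 0.22322 = 212.0972699529 QRM
212.0972699529 QRM × 4.5996 = 975.56260287535884 FYR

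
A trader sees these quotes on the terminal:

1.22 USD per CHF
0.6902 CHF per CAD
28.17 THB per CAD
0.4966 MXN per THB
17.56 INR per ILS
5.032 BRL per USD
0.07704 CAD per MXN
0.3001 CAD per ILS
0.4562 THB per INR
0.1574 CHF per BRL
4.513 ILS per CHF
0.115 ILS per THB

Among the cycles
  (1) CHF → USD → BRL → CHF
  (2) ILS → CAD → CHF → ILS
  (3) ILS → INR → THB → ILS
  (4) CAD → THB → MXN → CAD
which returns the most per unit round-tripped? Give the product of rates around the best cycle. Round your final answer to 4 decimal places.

(1) 1.22 × 5.032 × 0.1574 = 0.96628
(2) 0.3001 × 0.6902 × 4.513 = 0.93477
(3) 17.56 × 0.4562 × 0.115 = 0.92125
(4) 28.17 × 0.4966 × 0.07704 = 1.07773
Highest is cycle (4) at 1.0777 (>1, arbitrage).

1.0777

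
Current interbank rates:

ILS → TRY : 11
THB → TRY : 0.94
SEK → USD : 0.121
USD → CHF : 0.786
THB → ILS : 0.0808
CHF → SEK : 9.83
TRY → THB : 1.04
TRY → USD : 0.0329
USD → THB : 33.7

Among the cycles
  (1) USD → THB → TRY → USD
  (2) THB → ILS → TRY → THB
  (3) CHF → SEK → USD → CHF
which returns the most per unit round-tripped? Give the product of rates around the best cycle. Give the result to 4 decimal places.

(1) 33.7 × 0.94 × 0.0329 = 1.04221
(2) 0.0808 × 11 × 1.04 = 0.92435
(3) 9.83 × 0.121 × 0.786 = 0.93489
Highest is cycle (1) at 1.0422 (>1, arbitrage).

1.0422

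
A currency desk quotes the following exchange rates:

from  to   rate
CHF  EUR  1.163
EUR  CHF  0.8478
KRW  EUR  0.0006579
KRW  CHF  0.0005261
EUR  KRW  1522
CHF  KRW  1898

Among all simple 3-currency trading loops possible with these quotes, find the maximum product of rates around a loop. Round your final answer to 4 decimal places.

CHF→KRW→EUR→CHF: 1898 × 0.0006579 × 0.8478 = 1.05864
CHF→EUR→KRW→CHF: 1.163 × 1522 × 0.0005261 = 0.93124
Maximum is CHF→KRW→EUR→CHF at 1.0586; arbitrage exists.

1.0586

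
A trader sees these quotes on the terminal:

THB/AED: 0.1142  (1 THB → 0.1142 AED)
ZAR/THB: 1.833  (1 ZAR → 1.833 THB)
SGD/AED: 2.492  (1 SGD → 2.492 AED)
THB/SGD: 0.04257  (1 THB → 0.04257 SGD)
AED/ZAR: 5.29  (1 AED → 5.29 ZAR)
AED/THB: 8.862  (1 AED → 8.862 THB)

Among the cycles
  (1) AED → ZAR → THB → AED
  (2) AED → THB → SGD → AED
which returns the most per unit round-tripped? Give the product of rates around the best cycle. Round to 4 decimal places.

(1) 5.29 × 1.833 × 0.1142 = 1.10735
(2) 8.862 × 0.04257 × 2.492 = 0.94012
Highest is cycle (1) at 1.1073 (>1, arbitrage).

1.1073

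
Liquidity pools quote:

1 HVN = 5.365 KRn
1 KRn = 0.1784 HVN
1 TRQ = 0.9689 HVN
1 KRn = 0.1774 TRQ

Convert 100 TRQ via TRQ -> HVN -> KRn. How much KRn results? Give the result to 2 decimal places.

519.81

100 TRQ × 0.9689 = 96.89 HVN
96.89 HVN × 5.365 = 519.81485 KRn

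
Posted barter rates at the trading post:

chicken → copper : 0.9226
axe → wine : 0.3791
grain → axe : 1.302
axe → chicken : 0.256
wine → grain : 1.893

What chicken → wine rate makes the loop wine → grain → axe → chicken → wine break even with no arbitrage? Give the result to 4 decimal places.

Known legs of the cycle: 1.893 × 1.302 × 0.256 = 0.630959616
For no arbitrage the full-cycle product must be 1, so the missing rate is 1 / 0.630959616 ≈ 1.584887.

1.5849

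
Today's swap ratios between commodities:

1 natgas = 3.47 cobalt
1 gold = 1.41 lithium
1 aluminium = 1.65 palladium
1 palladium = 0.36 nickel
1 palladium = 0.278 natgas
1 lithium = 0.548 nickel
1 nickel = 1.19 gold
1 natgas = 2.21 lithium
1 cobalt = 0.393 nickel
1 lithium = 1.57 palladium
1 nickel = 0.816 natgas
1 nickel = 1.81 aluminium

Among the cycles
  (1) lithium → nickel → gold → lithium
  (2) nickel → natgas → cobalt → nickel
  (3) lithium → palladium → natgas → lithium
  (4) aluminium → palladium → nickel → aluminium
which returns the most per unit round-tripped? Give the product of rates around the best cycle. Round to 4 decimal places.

1.1128

(1) 0.548 × 1.19 × 1.41 = 0.91949
(2) 0.816 × 3.47 × 0.393 = 1.11279
(3) 1.57 × 0.278 × 2.21 = 0.96458
(4) 1.65 × 0.36 × 1.81 = 1.07514
Highest is cycle (2) at 1.1128 (>1, arbitrage).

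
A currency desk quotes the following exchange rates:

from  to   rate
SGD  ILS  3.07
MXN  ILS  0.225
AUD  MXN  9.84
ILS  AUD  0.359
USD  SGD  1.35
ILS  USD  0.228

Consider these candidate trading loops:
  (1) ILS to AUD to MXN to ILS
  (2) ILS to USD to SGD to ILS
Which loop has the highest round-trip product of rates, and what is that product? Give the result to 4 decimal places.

(1) 0.359 × 9.84 × 0.225 = 0.79483
(2) 0.228 × 1.35 × 3.07 = 0.94495
Highest is cycle (2) at 0.9449 (≤1, no arbitrage).

0.9449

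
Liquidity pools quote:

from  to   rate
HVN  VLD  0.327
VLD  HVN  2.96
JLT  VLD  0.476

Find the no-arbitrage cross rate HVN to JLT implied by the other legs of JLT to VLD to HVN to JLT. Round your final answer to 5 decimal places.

Known legs of the cycle: 0.476 × 2.96 = 1.40896
For no arbitrage the full-cycle product must be 1, so the missing rate is 1 / 1.40896 ≈ 0.7097434.

0.70974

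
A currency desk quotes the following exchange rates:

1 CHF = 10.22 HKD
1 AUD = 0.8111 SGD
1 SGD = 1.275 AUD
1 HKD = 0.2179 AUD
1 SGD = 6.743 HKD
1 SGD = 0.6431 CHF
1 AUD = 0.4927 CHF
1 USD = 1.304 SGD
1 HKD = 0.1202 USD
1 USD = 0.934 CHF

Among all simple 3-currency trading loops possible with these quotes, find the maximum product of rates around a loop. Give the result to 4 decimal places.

1.1917

AUD→SGD→HKD→AUD: 0.8111 × 6.743 × 0.2179 = 1.19175
HKD→USD→CHF→HKD: 0.1202 × 0.934 × 10.22 = 1.14737
AUD→CHF→HKD→AUD: 0.4927 × 10.22 × 0.2179 = 1.09721
HKD→USD→SGD→HKD: 0.1202 × 1.304 × 6.743 = 1.05690
Maximum is AUD→SGD→HKD→AUD at 1.1917; arbitrage exists.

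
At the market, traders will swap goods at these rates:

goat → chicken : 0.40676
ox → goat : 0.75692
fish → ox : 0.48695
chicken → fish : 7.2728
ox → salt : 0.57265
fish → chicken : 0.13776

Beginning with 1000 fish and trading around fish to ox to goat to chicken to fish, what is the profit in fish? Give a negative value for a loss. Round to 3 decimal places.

90.371

1000 fish × 0.48695 = 486.95 ox
486.95 ox × 0.75692 = 368.582194 goat
368.582194 goat × 0.40676 = 149.92449323144 chicken
149.92449323144 chicken × 7.2728 = 1090.370854373616832 fish
Net change: 1090.370854373616832 − 1000 = 90.370854373616832 fish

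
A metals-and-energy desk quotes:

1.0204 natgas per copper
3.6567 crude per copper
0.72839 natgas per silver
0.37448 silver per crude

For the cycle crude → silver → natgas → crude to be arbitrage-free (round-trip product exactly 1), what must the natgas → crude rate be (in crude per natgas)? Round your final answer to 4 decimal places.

Known legs of the cycle: 0.37448 × 0.72839 = 0.2727674872
For no arbitrage the full-cycle product must be 1, so the missing rate is 1 / 0.2727674872 ≈ 3.666126.

3.6661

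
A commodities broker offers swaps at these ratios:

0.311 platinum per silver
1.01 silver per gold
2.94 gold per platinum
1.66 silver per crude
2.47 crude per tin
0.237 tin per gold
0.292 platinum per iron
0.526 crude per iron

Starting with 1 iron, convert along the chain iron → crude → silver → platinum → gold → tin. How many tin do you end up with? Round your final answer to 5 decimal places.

1 iron × 0.526 = 0.526 crude
0.526 crude × 1.66 = 0.87316 silver
0.87316 silver × 0.311 = 0.27155276 platinum
0.27155276 platinum × 2.94 = 0.7983651144 gold
0.7983651144 gold × 0.237 = 0.1892125321128 tin

0.18921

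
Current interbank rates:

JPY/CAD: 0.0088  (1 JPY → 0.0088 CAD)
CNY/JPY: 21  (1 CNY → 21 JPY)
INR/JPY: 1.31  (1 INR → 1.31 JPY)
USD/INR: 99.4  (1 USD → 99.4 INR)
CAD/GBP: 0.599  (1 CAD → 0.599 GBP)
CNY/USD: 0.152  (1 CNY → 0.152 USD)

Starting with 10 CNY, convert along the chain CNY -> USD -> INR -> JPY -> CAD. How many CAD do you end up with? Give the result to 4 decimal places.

10 CNY × 0.152 = 1.52 USD
1.52 USD × 99.4 = 151.088 INR
151.088 INR × 1.31 = 197.92528 JPY
197.92528 JPY × 0.0088 = 1.741742464 CAD

1.7417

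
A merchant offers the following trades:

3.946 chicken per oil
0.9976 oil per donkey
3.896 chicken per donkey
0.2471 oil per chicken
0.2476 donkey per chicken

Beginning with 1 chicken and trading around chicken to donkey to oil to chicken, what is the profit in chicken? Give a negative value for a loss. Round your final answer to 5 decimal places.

-0.02532

1 chicken × 0.2476 = 0.2476 donkey
0.2476 donkey × 0.9976 = 0.24700576 oil
0.24700576 oil × 3.946 = 0.97468472896 chicken
Net change: 0.97468472896 − 1 = -0.02531527104 chicken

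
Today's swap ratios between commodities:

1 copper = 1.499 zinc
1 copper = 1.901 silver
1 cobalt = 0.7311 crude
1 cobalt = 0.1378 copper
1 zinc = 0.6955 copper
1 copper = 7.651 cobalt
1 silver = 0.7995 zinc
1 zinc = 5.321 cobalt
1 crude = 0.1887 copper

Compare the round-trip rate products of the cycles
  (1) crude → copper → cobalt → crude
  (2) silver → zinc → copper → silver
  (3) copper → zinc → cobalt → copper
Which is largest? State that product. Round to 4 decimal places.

(1) 0.1887 × 7.651 × 0.7311 = 1.05552
(2) 0.7995 × 0.6955 × 1.901 = 1.05706
(3) 1.499 × 5.321 × 0.1378 = 1.09912
Highest is cycle (3) at 1.0991 (>1, arbitrage).

1.0991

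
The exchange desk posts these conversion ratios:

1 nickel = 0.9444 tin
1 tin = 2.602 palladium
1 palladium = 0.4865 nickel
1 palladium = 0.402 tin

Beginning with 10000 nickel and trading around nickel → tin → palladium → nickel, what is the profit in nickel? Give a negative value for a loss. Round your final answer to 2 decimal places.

10000 nickel × 0.9444 = 9444 tin
9444 tin × 2.602 = 24573.288 palladium
24573.288 palladium × 0.4865 = 11954.904612 nickel
Net change: 11954.904612 − 10000 = 1954.904612 nickel

1954.90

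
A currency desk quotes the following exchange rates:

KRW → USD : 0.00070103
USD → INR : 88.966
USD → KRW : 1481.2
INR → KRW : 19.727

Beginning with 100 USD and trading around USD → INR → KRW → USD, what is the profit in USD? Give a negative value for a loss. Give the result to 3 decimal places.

23.033

100 USD × 88.966 = 8896.6 INR
8896.6 INR × 19.727 = 175503.2282 KRW
175503.2282 KRW × 0.00070103 = 123.033028065046 USD
Net change: 123.033028065046 − 100 = 23.033028065046 USD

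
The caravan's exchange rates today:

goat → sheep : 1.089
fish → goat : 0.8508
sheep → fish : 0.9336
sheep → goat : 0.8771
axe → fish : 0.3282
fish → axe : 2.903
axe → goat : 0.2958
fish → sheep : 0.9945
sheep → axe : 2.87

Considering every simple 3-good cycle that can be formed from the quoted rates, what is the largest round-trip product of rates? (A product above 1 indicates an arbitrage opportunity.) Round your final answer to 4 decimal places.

axe→fish→sheep→axe: 0.3282 × 0.9945 × 2.87 = 0.93675
axe→goat→sheep→axe: 0.2958 × 1.089 × 2.87 = 0.92450
goat→sheep→fish→goat: 1.089 × 0.9336 × 0.8508 = 0.86500
Maximum is axe→fish→sheep→axe at 0.9368; no arbitrage — every cycle loses value.

0.9368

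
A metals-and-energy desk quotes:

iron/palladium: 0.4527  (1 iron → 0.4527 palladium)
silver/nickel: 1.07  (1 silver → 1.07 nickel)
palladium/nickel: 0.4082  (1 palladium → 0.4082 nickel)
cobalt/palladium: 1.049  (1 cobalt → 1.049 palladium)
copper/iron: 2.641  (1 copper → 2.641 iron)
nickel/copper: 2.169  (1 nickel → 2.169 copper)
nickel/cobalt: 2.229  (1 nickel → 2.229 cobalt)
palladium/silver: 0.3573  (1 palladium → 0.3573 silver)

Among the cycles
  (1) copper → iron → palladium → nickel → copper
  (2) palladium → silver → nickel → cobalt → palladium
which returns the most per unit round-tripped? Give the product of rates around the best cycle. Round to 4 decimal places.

1.0586

(1) 2.641 × 0.4527 × 0.4082 × 2.169 = 1.05855
(2) 0.3573 × 1.07 × 2.229 × 1.049 = 0.89393
Highest is cycle (1) at 1.0586 (>1, arbitrage).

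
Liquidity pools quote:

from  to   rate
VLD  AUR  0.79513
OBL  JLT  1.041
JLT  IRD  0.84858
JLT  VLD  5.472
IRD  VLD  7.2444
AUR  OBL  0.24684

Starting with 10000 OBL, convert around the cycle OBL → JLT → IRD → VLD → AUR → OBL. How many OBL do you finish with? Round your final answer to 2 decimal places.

12560.29

10000 OBL × 1.041 = 10410 JLT
10410 JLT × 0.84858 = 8833.7178 IRD
8833.7178 IRD × 7.2444 = 63994.98523032 VLD
63994.98523032 VLD × 0.79513 = 50884.3326061843416 AUR
50884.3326061843416 AUR × 0.24684 = 12560.288660510542880544 OBL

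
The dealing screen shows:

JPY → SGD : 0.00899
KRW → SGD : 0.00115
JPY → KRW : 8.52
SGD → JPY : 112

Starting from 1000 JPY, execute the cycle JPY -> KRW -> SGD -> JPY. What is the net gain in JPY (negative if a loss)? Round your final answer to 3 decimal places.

97.376

1000 JPY × 8.52 = 8520 KRW
8520 KRW × 0.00115 = 9.798 SGD
9.798 SGD × 112 = 1097.376 JPY
Net change: 1097.376 − 1000 = 97.376 JPY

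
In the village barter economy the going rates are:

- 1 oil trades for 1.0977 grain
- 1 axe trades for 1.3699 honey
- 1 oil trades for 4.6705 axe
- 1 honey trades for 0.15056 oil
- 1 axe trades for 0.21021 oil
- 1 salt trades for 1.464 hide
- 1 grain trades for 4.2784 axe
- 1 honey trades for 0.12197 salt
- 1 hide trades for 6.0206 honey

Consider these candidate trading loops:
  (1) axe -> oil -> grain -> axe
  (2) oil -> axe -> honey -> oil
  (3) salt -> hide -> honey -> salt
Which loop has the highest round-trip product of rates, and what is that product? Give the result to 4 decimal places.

(1) 0.21021 × 1.0977 × 4.2784 = 0.98723
(2) 4.6705 × 1.3699 × 0.15056 = 0.96330
(3) 1.464 × 6.0206 × 0.12197 = 1.07506
Highest is cycle (3) at 1.0751 (>1, arbitrage).

1.0751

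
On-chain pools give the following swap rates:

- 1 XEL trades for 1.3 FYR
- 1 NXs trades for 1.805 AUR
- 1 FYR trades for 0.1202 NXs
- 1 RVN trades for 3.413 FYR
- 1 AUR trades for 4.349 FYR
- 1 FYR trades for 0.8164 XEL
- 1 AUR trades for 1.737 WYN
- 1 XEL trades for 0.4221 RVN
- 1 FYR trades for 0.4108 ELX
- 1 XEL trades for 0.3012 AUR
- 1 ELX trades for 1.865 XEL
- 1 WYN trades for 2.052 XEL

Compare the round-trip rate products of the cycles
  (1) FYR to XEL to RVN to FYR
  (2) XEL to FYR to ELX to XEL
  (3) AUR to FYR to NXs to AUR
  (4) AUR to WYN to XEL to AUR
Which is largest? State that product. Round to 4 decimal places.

1.1761

(1) 0.8164 × 0.4221 × 3.413 = 1.17613
(2) 1.3 × 0.4108 × 1.865 = 0.99598
(3) 4.349 × 0.1202 × 1.805 = 0.94356
(4) 1.737 × 2.052 × 0.3012 = 1.07357
Highest is cycle (1) at 1.1761 (>1, arbitrage).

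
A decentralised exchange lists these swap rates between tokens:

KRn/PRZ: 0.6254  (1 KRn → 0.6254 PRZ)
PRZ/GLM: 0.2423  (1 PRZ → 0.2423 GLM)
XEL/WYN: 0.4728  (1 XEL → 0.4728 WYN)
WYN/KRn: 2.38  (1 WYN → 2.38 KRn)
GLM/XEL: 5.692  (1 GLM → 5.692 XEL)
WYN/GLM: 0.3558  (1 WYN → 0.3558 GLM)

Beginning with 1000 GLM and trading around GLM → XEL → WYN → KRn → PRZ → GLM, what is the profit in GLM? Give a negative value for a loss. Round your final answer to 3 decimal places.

1000 GLM × 5.692 = 5692 XEL
5692 XEL × 0.4728 = 2691.1776 WYN
2691.1776 WYN × 2.38 = 6405.002688 KRn
6405.002688 KRn × 0.6254 = 4005.6886810752 PRZ
4005.6886810752 PRZ × 0.2423 = 970.57836742452096 GLM
Net change: 970.57836742452096 − 1000 = -29.42163257547904 GLM

-29.422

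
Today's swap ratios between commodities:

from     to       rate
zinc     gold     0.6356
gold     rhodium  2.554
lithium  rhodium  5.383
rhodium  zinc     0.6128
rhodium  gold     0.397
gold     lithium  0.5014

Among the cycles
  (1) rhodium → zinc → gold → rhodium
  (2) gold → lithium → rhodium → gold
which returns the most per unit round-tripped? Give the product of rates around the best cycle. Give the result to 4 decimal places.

1.0715

(1) 0.6128 × 0.6356 × 2.554 = 0.99477
(2) 0.5014 × 5.383 × 0.397 = 1.07152
Highest is cycle (2) at 1.0715 (>1, arbitrage).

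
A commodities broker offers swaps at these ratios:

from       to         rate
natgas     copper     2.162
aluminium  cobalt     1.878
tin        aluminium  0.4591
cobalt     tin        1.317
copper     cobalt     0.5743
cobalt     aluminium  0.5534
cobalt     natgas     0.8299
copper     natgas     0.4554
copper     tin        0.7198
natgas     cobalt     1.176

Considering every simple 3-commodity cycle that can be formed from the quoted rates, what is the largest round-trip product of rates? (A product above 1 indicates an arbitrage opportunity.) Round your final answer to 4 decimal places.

tin→aluminium→cobalt→tin: 0.4591 × 1.878 × 1.317 = 1.13550
natgas→copper→cobalt→natgas: 2.162 × 0.5743 × 0.8299 = 1.03043
Maximum is tin→aluminium→cobalt→tin at 1.1355; arbitrage exists.

1.1355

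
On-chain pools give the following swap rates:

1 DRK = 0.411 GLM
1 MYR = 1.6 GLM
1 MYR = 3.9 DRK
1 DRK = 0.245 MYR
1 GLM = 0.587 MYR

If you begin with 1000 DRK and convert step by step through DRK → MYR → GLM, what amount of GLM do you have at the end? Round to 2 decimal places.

392.00

1000 DRK × 0.245 = 245 MYR
245 MYR × 1.6 = 392 GLM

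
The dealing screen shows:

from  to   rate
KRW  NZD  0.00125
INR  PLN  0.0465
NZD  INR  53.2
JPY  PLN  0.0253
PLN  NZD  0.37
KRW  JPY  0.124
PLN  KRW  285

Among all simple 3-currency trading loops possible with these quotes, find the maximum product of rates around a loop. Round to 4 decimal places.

INR→PLN→NZD→INR: 0.0465 × 0.37 × 53.2 = 0.91531
JPY→PLN→KRW→JPY: 0.0253 × 285 × 0.124 = 0.89410
Maximum is INR→PLN→NZD→INR at 0.9153; no arbitrage — every cycle loses value.

0.9153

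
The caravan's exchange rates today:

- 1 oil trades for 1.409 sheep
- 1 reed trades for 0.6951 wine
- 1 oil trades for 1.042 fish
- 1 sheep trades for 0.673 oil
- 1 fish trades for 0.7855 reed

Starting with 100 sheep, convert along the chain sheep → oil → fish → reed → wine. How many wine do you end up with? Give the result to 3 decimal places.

38.289

100 sheep × 0.673 = 67.3 oil
67.3 oil × 1.042 = 70.1266 fish
70.1266 fish × 0.7855 = 55.0844443 reed
55.0844443 reed × 0.6951 = 38.28919723293 wine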